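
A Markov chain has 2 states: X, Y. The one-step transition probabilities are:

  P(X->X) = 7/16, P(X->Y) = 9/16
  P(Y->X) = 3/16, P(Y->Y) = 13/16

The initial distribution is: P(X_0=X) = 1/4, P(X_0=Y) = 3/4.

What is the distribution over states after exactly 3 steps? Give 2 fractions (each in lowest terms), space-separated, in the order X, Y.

Propagating the distribution step by step (d_{t+1} = d_t * P):
d_0 = (X=1/4, Y=3/4)
  d_1[X] = 1/4*7/16 + 3/4*3/16 = 1/4
  d_1[Y] = 1/4*9/16 + 3/4*13/16 = 3/4
d_1 = (X=1/4, Y=3/4)
  d_2[X] = 1/4*7/16 + 3/4*3/16 = 1/4
  d_2[Y] = 1/4*9/16 + 3/4*13/16 = 3/4
d_2 = (X=1/4, Y=3/4)
  d_3[X] = 1/4*7/16 + 3/4*3/16 = 1/4
  d_3[Y] = 1/4*9/16 + 3/4*13/16 = 3/4
d_3 = (X=1/4, Y=3/4)

Answer: 1/4 3/4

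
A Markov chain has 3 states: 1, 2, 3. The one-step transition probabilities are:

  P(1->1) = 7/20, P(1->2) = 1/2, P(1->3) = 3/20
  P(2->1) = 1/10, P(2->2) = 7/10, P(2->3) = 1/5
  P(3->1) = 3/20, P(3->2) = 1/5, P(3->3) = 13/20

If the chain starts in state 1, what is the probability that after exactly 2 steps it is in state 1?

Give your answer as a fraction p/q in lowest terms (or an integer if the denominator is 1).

Answer: 39/200

Derivation:
Computing P^2 by repeated multiplication:
P^1 =
  1: [7/20, 1/2, 3/20]
  2: [1/10, 7/10, 1/5]
  3: [3/20, 1/5, 13/20]
P^2 =
  1: [39/200, 111/200, 1/4]
  2: [27/200, 29/50, 57/200]
  3: [17/100, 69/200, 97/200]

(P^2)[1 -> 1] = 39/200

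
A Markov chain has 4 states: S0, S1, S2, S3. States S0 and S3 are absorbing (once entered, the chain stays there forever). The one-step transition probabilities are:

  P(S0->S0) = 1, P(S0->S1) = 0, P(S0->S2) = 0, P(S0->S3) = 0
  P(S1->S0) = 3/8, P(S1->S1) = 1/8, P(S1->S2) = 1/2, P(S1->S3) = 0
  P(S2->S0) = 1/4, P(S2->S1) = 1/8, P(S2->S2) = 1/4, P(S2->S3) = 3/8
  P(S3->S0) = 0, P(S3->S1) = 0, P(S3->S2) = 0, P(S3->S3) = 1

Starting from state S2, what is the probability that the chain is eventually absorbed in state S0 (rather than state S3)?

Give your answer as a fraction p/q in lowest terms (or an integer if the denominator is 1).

Let a_i = P(absorbed in S0 | start in state i).
Boundary conditions: a_S0 = 1, a_S3 = 0.
For each transient state i, a_i = sum_j P(i->j) * a_j:
  a_S1 = 3/8*a_S0 + 1/8*a_S1 + 1/2*a_S2 + 0*a_S3
  a_S2 = 1/4*a_S0 + 1/8*a_S1 + 1/4*a_S2 + 3/8*a_S3

Substituting a_S0 = 1 and a_S3 = 0, rearrange to (I - Q) a = r where r[i] = P(i -> S0):
  [7/8, -1/2] . (a_S1, a_S2) = 3/8
  [-1/8, 3/4] . (a_S1, a_S2) = 1/4

Solving yields:
  a_S1 = 13/19
  a_S2 = 17/38

Starting state is S2, so the absorption probability is a_S2 = 17/38.

Answer: 17/38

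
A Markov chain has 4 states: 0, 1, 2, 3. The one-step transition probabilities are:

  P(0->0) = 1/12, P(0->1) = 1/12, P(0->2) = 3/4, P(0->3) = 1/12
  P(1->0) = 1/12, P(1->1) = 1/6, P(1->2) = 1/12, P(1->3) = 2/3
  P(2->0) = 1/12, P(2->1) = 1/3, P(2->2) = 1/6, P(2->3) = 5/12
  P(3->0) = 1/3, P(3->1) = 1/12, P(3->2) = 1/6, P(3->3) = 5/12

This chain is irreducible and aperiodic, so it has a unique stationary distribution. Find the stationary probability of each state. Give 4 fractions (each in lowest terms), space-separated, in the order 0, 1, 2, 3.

Answer: 141/773 125/773 602/2319 919/2319

Derivation:
The stationary distribution satisfies pi = pi * P, i.e.:
  pi_0 = 1/12*pi_0 + 1/12*pi_1 + 1/12*pi_2 + 1/3*pi_3
  pi_1 = 1/12*pi_0 + 1/6*pi_1 + 1/3*pi_2 + 1/12*pi_3
  pi_2 = 3/4*pi_0 + 1/12*pi_1 + 1/6*pi_2 + 1/6*pi_3
  pi_3 = 1/12*pi_0 + 2/3*pi_1 + 5/12*pi_2 + 5/12*pi_3
with normalization: pi_0 + pi_1 + pi_2 + pi_3 = 1.

Using the first 3 balance equations plus normalization, the linear system A*pi = b is:
  [-11/12, 1/12, 1/12, 1/3] . pi = 0
  [1/12, -5/6, 1/3, 1/12] . pi = 0
  [3/4, 1/12, -5/6, 1/6] . pi = 0
  [1, 1, 1, 1] . pi = 1

Solving yields:
  pi_0 = 141/773
  pi_1 = 125/773
  pi_2 = 602/2319
  pi_3 = 919/2319

Verification (pi * P):
  141/773*1/12 + 125/773*1/12 + 602/2319*1/12 + 919/2319*1/3 = 141/773 = pi_0  (ok)
  141/773*1/12 + 125/773*1/6 + 602/2319*1/3 + 919/2319*1/12 = 125/773 = pi_1  (ok)
  141/773*3/4 + 125/773*1/12 + 602/2319*1/6 + 919/2319*1/6 = 602/2319 = pi_2  (ok)
  141/773*1/12 + 125/773*2/3 + 602/2319*5/12 + 919/2319*5/12 = 919/2319 = pi_3  (ok)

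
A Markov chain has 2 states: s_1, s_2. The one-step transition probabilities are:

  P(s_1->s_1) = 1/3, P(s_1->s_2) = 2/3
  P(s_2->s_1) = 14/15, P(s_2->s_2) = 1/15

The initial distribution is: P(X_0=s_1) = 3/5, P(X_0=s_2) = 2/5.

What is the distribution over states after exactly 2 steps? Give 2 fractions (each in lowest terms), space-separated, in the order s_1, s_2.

Answer: 221/375 154/375

Derivation:
Propagating the distribution step by step (d_{t+1} = d_t * P):
d_0 = (s_1=3/5, s_2=2/5)
  d_1[s_1] = 3/5*1/3 + 2/5*14/15 = 43/75
  d_1[s_2] = 3/5*2/3 + 2/5*1/15 = 32/75
d_1 = (s_1=43/75, s_2=32/75)
  d_2[s_1] = 43/75*1/3 + 32/75*14/15 = 221/375
  d_2[s_2] = 43/75*2/3 + 32/75*1/15 = 154/375
d_2 = (s_1=221/375, s_2=154/375)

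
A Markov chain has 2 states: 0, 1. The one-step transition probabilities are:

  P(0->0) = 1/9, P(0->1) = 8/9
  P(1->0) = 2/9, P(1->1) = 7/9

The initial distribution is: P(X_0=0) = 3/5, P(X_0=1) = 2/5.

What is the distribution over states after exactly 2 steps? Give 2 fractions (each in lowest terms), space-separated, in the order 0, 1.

Answer: 83/405 322/405

Derivation:
Propagating the distribution step by step (d_{t+1} = d_t * P):
d_0 = (0=3/5, 1=2/5)
  d_1[0] = 3/5*1/9 + 2/5*2/9 = 7/45
  d_1[1] = 3/5*8/9 + 2/5*7/9 = 38/45
d_1 = (0=7/45, 1=38/45)
  d_2[0] = 7/45*1/9 + 38/45*2/9 = 83/405
  d_2[1] = 7/45*8/9 + 38/45*7/9 = 322/405
d_2 = (0=83/405, 1=322/405)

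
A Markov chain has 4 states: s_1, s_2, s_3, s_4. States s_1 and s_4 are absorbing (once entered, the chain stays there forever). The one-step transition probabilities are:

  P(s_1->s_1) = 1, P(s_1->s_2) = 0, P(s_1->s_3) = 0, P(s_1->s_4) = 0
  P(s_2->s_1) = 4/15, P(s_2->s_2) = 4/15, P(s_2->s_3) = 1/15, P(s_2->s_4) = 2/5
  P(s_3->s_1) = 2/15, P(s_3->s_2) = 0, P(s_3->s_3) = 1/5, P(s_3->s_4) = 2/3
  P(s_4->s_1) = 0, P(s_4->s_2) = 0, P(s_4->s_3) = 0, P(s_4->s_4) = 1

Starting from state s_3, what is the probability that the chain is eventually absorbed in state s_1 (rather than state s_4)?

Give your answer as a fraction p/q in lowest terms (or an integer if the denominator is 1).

Answer: 1/6

Derivation:
Let a_i = P(absorbed in s_1 | start in state i).
Boundary conditions: a_s_1 = 1, a_s_4 = 0.
For each transient state i, a_i = sum_j P(i->j) * a_j:
  a_s_2 = 4/15*a_s_1 + 4/15*a_s_2 + 1/15*a_s_3 + 2/5*a_s_4
  a_s_3 = 2/15*a_s_1 + 0*a_s_2 + 1/5*a_s_3 + 2/3*a_s_4

Substituting a_s_1 = 1 and a_s_4 = 0, rearrange to (I - Q) a = r where r[i] = P(i -> s_1):
  [11/15, -1/15] . (a_s_2, a_s_3) = 4/15
  [0, 4/5] . (a_s_2, a_s_3) = 2/15

Solving yields:
  a_s_2 = 25/66
  a_s_3 = 1/6

Starting state is s_3, so the absorption probability is a_s_3 = 1/6.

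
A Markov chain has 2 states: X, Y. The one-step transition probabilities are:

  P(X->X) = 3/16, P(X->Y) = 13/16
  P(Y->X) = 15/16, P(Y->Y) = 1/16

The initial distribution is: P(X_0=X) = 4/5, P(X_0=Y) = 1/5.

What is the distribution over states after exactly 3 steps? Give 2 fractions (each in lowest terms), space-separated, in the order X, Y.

Answer: 543/1280 737/1280

Derivation:
Propagating the distribution step by step (d_{t+1} = d_t * P):
d_0 = (X=4/5, Y=1/5)
  d_1[X] = 4/5*3/16 + 1/5*15/16 = 27/80
  d_1[Y] = 4/5*13/16 + 1/5*1/16 = 53/80
d_1 = (X=27/80, Y=53/80)
  d_2[X] = 27/80*3/16 + 53/80*15/16 = 219/320
  d_2[Y] = 27/80*13/16 + 53/80*1/16 = 101/320
d_2 = (X=219/320, Y=101/320)
  d_3[X] = 219/320*3/16 + 101/320*15/16 = 543/1280
  d_3[Y] = 219/320*13/16 + 101/320*1/16 = 737/1280
d_3 = (X=543/1280, Y=737/1280)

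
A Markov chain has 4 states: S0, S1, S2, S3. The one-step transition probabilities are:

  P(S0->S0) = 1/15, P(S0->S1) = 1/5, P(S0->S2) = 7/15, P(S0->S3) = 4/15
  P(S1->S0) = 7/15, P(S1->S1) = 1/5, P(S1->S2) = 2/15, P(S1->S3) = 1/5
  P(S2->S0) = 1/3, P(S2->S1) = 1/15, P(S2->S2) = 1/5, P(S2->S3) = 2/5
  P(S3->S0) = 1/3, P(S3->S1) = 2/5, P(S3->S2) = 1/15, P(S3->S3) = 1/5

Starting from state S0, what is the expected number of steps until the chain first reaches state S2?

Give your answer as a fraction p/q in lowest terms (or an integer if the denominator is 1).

Answer: 1215/353

Derivation:
Let h_i = expected steps to first reach S2 from state i.
Boundary: h_S2 = 0.
First-step equations for the other states:
  h_S0 = 1 + 1/15*h_S0 + 1/5*h_S1 + 7/15*h_S2 + 4/15*h_S3
  h_S1 = 1 + 7/15*h_S0 + 1/5*h_S1 + 2/15*h_S2 + 1/5*h_S3
  h_S3 = 1 + 1/3*h_S0 + 2/5*h_S1 + 1/15*h_S2 + 1/5*h_S3

Substituting h_S2 = 0 and rearranging gives the linear system (I - Q) h = 1:
  [14/15, -1/5, -4/15] . (h_S0, h_S1, h_S3) = 1
  [-7/15, 4/5, -1/5] . (h_S0, h_S1, h_S3) = 1
  [-1/3, -2/5, 4/5] . (h_S0, h_S1, h_S3) = 1

Solving yields:
  h_S0 = 1215/353
  h_S1 = 1585/353
  h_S3 = 1740/353

Starting state is S0, so the expected hitting time is h_S0 = 1215/353.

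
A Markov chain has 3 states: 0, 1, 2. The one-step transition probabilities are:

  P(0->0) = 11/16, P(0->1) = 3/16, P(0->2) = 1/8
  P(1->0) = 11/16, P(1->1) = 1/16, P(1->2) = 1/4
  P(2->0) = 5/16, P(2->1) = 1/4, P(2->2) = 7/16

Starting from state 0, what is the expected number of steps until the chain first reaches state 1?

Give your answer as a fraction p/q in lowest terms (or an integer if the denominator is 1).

Answer: 176/35

Derivation:
Let h_i = expected steps to first reach 1 from state i.
Boundary: h_1 = 0.
First-step equations for the other states:
  h_0 = 1 + 11/16*h_0 + 3/16*h_1 + 1/8*h_2
  h_2 = 1 + 5/16*h_0 + 1/4*h_1 + 7/16*h_2

Substituting h_1 = 0 and rearranging gives the linear system (I - Q) h = 1:
  [5/16, -1/8] . (h_0, h_2) = 1
  [-5/16, 9/16] . (h_0, h_2) = 1

Solving yields:
  h_0 = 176/35
  h_2 = 32/7

Starting state is 0, so the expected hitting time is h_0 = 176/35.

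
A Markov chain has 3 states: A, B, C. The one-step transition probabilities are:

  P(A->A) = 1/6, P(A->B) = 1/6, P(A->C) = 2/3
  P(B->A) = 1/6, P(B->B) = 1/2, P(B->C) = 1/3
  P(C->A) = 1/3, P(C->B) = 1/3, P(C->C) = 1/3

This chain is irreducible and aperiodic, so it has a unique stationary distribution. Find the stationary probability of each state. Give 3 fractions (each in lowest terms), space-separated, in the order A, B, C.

The stationary distribution satisfies pi = pi * P, i.e.:
  pi_A = 1/6*pi_A + 1/6*pi_B + 1/3*pi_C
  pi_B = 1/6*pi_A + 1/2*pi_B + 1/3*pi_C
  pi_C = 2/3*pi_A + 1/3*pi_B + 1/3*pi_C
with normalization: pi_A + pi_B + pi_C = 1.

Using the first 2 balance equations plus normalization, the linear system A*pi = b is:
  [-5/6, 1/6, 1/3] . pi = 0
  [1/6, -1/2, 1/3] . pi = 0
  [1, 1, 1] . pi = 1

Solving yields:
  pi_A = 4/17
  pi_B = 6/17
  pi_C = 7/17

Verification (pi * P):
  4/17*1/6 + 6/17*1/6 + 7/17*1/3 = 4/17 = pi_A  (ok)
  4/17*1/6 + 6/17*1/2 + 7/17*1/3 = 6/17 = pi_B  (ok)
  4/17*2/3 + 6/17*1/3 + 7/17*1/3 = 7/17 = pi_C  (ok)

Answer: 4/17 6/17 7/17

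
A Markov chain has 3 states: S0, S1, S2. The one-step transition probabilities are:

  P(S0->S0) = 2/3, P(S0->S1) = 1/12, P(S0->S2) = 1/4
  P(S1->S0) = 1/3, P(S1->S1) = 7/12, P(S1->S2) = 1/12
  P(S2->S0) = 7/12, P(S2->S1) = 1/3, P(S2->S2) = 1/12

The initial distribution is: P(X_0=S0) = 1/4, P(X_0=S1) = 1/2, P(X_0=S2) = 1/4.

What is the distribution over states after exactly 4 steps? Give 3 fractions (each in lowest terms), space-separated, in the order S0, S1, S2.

Propagating the distribution step by step (d_{t+1} = d_t * P):
d_0 = (S0=1/4, S1=1/2, S2=1/4)
  d_1[S0] = 1/4*2/3 + 1/2*1/3 + 1/4*7/12 = 23/48
  d_1[S1] = 1/4*1/12 + 1/2*7/12 + 1/4*1/3 = 19/48
  d_1[S2] = 1/4*1/4 + 1/2*1/12 + 1/4*1/12 = 1/8
d_1 = (S0=23/48, S1=19/48, S2=1/8)
  d_2[S0] = 23/48*2/3 + 19/48*1/3 + 1/8*7/12 = 151/288
  d_2[S1] = 23/48*1/12 + 19/48*7/12 + 1/8*1/3 = 5/16
  d_2[S2] = 23/48*1/4 + 19/48*1/12 + 1/8*1/12 = 47/288
d_2 = (S0=151/288, S1=5/16, S2=47/288)
  d_3[S0] = 151/288*2/3 + 5/16*1/3 + 47/288*7/12 = 1897/3456
  d_3[S1] = 151/288*1/12 + 5/16*7/12 + 47/288*1/3 = 323/1152
  d_3[S2] = 151/288*1/4 + 5/16*1/12 + 47/288*1/12 = 295/1728
d_3 = (S0=1897/3456, S1=323/1152, S2=295/1728)
  d_4[S0] = 1897/3456*2/3 + 323/1152*1/3 + 295/1728*7/12 = 11591/20736
  d_4[S1] = 1897/3456*1/12 + 323/1152*7/12 + 295/1728*1/3 = 115/432
  d_4[S2] = 1897/3456*1/4 + 323/1152*1/12 + 295/1728*1/12 = 3625/20736
d_4 = (S0=11591/20736, S1=115/432, S2=3625/20736)

Answer: 11591/20736 115/432 3625/20736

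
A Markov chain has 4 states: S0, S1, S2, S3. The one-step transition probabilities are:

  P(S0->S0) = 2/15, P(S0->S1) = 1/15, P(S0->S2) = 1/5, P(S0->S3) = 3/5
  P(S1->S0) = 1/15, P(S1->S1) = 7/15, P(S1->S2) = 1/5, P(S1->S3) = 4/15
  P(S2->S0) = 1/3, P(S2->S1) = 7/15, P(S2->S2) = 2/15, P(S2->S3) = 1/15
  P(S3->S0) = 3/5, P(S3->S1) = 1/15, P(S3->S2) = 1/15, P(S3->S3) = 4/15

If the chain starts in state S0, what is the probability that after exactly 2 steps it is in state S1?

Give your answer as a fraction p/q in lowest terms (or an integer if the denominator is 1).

Computing P^2 by repeated multiplication:
P^1 =
  S0: [2/15, 1/15, 1/5, 3/5]
  S1: [1/15, 7/15, 1/5, 4/15]
  S2: [1/3, 7/15, 2/15, 1/15]
  S3: [3/5, 1/15, 1/15, 4/15]
P^2 =
  S0: [101/225, 13/75, 8/75, 61/225]
  S1: [4/15, 1/3, 34/225, 56/225]
  S2: [4/25, 23/75, 41/225, 79/225]
  S3: [4/15, 3/25, 4/25, 34/75]

(P^2)[S0 -> S1] = 13/75

Answer: 13/75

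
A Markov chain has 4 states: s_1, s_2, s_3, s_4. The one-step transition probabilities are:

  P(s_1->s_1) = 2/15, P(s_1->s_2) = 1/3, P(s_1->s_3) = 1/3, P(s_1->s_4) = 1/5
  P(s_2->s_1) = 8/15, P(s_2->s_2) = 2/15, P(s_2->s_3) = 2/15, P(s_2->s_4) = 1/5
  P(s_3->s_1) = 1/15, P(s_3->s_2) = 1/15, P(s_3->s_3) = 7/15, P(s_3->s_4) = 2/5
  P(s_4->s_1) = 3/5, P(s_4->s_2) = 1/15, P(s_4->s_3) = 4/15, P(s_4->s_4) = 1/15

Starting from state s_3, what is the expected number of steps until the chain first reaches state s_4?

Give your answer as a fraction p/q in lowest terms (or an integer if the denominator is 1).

Answer: 280/99

Derivation:
Let h_i = expected steps to first reach s_4 from state i.
Boundary: h_s_4 = 0.
First-step equations for the other states:
  h_s_1 = 1 + 2/15*h_s_1 + 1/3*h_s_2 + 1/3*h_s_3 + 1/5*h_s_4
  h_s_2 = 1 + 8/15*h_s_1 + 2/15*h_s_2 + 2/15*h_s_3 + 1/5*h_s_4
  h_s_3 = 1 + 1/15*h_s_1 + 1/15*h_s_2 + 7/15*h_s_3 + 2/5*h_s_4

Substituting h_s_4 = 0 and rearranging gives the linear system (I - Q) h = 1:
  [13/15, -1/3, -1/3] . (h_s_1, h_s_2, h_s_3) = 1
  [-8/15, 13/15, -2/15] . (h_s_1, h_s_2, h_s_3) = 1
  [-1/15, -1/15, 8/15] . (h_s_1, h_s_2, h_s_3) = 1

Solving yields:
  h_s_1 = 370/99
  h_s_2 = 35/9
  h_s_3 = 280/99

Starting state is s_3, so the expected hitting time is h_s_3 = 280/99.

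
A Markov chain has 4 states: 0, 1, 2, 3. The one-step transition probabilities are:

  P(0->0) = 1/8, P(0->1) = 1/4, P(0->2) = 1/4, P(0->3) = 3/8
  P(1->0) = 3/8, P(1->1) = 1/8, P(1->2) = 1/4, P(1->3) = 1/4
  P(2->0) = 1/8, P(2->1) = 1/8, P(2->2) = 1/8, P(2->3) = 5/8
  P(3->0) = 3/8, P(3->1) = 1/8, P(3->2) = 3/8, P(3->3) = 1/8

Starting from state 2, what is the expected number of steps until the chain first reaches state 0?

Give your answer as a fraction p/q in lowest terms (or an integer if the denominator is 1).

Answer: 384/97

Derivation:
Let h_i = expected steps to first reach 0 from state i.
Boundary: h_0 = 0.
First-step equations for the other states:
  h_1 = 1 + 3/8*h_0 + 1/8*h_1 + 1/4*h_2 + 1/4*h_3
  h_2 = 1 + 1/8*h_0 + 1/8*h_1 + 1/8*h_2 + 5/8*h_3
  h_3 = 1 + 3/8*h_0 + 1/8*h_1 + 3/8*h_2 + 1/8*h_3

Substituting h_0 = 0 and rearranging gives the linear system (I - Q) h = 1:
  [7/8, -1/4, -1/4] . (h_1, h_2, h_3) = 1
  [-1/8, 7/8, -5/8] . (h_1, h_2, h_3) = 1
  [-1/8, -3/8, 7/8] . (h_1, h_2, h_3) = 1

Solving yields:
  h_1 = 312/97
  h_2 = 384/97
  h_3 = 320/97

Starting state is 2, so the expected hitting time is h_2 = 384/97.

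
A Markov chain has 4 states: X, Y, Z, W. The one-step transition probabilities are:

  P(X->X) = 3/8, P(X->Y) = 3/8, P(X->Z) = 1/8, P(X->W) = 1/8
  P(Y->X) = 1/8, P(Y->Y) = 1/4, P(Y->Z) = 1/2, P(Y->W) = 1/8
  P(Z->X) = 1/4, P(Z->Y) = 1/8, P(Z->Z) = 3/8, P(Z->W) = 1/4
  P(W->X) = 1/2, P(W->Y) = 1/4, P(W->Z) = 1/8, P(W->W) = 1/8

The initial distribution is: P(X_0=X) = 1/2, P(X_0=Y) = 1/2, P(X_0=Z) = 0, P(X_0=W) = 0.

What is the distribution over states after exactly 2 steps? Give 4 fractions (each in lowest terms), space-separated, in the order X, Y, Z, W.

Answer: 35/128 31/128 41/128 21/128

Derivation:
Propagating the distribution step by step (d_{t+1} = d_t * P):
d_0 = (X=1/2, Y=1/2, Z=0, W=0)
  d_1[X] = 1/2*3/8 + 1/2*1/8 + 0*1/4 + 0*1/2 = 1/4
  d_1[Y] = 1/2*3/8 + 1/2*1/4 + 0*1/8 + 0*1/4 = 5/16
  d_1[Z] = 1/2*1/8 + 1/2*1/2 + 0*3/8 + 0*1/8 = 5/16
  d_1[W] = 1/2*1/8 + 1/2*1/8 + 0*1/4 + 0*1/8 = 1/8
d_1 = (X=1/4, Y=5/16, Z=5/16, W=1/8)
  d_2[X] = 1/4*3/8 + 5/16*1/8 + 5/16*1/4 + 1/8*1/2 = 35/128
  d_2[Y] = 1/4*3/8 + 5/16*1/4 + 5/16*1/8 + 1/8*1/4 = 31/128
  d_2[Z] = 1/4*1/8 + 5/16*1/2 + 5/16*3/8 + 1/8*1/8 = 41/128
  d_2[W] = 1/4*1/8 + 5/16*1/8 + 5/16*1/4 + 1/8*1/8 = 21/128
d_2 = (X=35/128, Y=31/128, Z=41/128, W=21/128)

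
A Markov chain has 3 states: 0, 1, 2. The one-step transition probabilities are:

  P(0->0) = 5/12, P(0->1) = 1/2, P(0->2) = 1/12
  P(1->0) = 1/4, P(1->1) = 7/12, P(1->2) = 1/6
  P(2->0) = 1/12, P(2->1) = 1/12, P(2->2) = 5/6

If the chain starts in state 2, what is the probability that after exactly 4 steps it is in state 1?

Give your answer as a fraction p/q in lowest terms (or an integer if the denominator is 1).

Answer: 2635/10368

Derivation:
Computing P^4 by repeated multiplication:
P^1 =
  0: [5/12, 1/2, 1/12]
  1: [1/4, 7/12, 1/6]
  2: [1/12, 1/12, 5/6]
P^2 =
  0: [11/36, 73/144, 3/16]
  1: [19/72, 23/48, 37/144]
  2: [1/8, 23/144, 103/144]
P^3 =
  0: [233/864, 401/864, 115/432]
  1: [217/864, 187/432, 91/288]
  2: [131/864, 31/144, 547/864]
P^4 =
  0: [433/1728, 4435/10368, 3335/10368]
  1: [155/648, 4193/10368, 3695/10368]
  2: [55/324, 2635/10368, 1991/3456]

(P^4)[2 -> 1] = 2635/10368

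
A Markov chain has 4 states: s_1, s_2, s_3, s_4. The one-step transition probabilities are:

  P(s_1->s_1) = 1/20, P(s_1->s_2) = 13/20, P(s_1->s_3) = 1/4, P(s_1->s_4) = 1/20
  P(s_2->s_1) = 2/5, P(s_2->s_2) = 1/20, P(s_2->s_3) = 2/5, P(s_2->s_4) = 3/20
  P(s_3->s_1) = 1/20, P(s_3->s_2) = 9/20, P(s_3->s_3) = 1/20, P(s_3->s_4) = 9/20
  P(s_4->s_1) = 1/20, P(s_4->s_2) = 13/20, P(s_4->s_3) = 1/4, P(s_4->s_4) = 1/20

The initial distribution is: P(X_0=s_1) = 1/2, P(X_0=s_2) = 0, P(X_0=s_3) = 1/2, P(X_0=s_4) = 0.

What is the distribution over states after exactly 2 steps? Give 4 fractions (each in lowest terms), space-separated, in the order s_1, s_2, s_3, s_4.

Propagating the distribution step by step (d_{t+1} = d_t * P):
d_0 = (s_1=1/2, s_2=0, s_3=1/2, s_4=0)
  d_1[s_1] = 1/2*1/20 + 0*2/5 + 1/2*1/20 + 0*1/20 = 1/20
  d_1[s_2] = 1/2*13/20 + 0*1/20 + 1/2*9/20 + 0*13/20 = 11/20
  d_1[s_3] = 1/2*1/4 + 0*2/5 + 1/2*1/20 + 0*1/4 = 3/20
  d_1[s_4] = 1/2*1/20 + 0*3/20 + 1/2*9/20 + 0*1/20 = 1/4
d_1 = (s_1=1/20, s_2=11/20, s_3=3/20, s_4=1/4)
  d_2[s_1] = 1/20*1/20 + 11/20*2/5 + 3/20*1/20 + 1/4*1/20 = 97/400
  d_2[s_2] = 1/20*13/20 + 11/20*1/20 + 3/20*9/20 + 1/4*13/20 = 29/100
  d_2[s_3] = 1/20*1/4 + 11/20*2/5 + 3/20*1/20 + 1/4*1/4 = 121/400
  d_2[s_4] = 1/20*1/20 + 11/20*3/20 + 3/20*9/20 + 1/4*1/20 = 33/200
d_2 = (s_1=97/400, s_2=29/100, s_3=121/400, s_4=33/200)

Answer: 97/400 29/100 121/400 33/200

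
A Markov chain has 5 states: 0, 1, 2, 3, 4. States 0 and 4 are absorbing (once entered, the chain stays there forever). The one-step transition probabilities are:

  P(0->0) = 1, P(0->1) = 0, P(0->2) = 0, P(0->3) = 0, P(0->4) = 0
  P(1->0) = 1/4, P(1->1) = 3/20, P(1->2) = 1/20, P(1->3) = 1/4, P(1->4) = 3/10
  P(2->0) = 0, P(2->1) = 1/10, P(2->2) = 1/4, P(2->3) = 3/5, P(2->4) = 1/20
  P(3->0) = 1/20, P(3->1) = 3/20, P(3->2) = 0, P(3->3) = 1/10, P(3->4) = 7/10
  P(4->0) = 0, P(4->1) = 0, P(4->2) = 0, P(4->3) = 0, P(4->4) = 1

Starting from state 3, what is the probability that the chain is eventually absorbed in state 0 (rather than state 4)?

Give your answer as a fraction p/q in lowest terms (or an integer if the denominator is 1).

Answer: 478/4293

Derivation:
Let a_i = P(absorbed in 0 | start in state i).
Boundary conditions: a_0 = 1, a_4 = 0.
For each transient state i, a_i = sum_j P(i->j) * a_j:
  a_1 = 1/4*a_0 + 3/20*a_1 + 1/20*a_2 + 1/4*a_3 + 3/10*a_4
  a_2 = 0*a_0 + 1/10*a_1 + 1/4*a_2 + 3/5*a_3 + 1/20*a_4
  a_3 = 1/20*a_0 + 3/20*a_1 + 0*a_2 + 1/10*a_3 + 7/10*a_4

Substituting a_0 = 1 and a_4 = 0, rearrange to (I - Q) a = r where r[i] = P(i -> 0):
  [17/20, -1/20, -1/4] . (a_1, a_2, a_3) = 1/4
  [-1/10, 3/4, -3/5] . (a_1, a_2, a_3) = 0
  [-3/20, 0, 9/10] . (a_1, a_2, a_3) = 1/20

Solving yields:
  a_1 = 479/1431
  a_2 = 574/4293
  a_3 = 478/4293

Starting state is 3, so the absorption probability is a_3 = 478/4293.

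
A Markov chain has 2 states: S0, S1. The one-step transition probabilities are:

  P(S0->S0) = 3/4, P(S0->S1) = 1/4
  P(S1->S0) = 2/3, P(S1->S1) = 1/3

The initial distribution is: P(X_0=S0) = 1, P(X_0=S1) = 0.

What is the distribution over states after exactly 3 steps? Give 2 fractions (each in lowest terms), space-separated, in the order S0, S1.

Propagating the distribution step by step (d_{t+1} = d_t * P):
d_0 = (S0=1, S1=0)
  d_1[S0] = 1*3/4 + 0*2/3 = 3/4
  d_1[S1] = 1*1/4 + 0*1/3 = 1/4
d_1 = (S0=3/4, S1=1/4)
  d_2[S0] = 3/4*3/4 + 1/4*2/3 = 35/48
  d_2[S1] = 3/4*1/4 + 1/4*1/3 = 13/48
d_2 = (S0=35/48, S1=13/48)
  d_3[S0] = 35/48*3/4 + 13/48*2/3 = 419/576
  d_3[S1] = 35/48*1/4 + 13/48*1/3 = 157/576
d_3 = (S0=419/576, S1=157/576)

Answer: 419/576 157/576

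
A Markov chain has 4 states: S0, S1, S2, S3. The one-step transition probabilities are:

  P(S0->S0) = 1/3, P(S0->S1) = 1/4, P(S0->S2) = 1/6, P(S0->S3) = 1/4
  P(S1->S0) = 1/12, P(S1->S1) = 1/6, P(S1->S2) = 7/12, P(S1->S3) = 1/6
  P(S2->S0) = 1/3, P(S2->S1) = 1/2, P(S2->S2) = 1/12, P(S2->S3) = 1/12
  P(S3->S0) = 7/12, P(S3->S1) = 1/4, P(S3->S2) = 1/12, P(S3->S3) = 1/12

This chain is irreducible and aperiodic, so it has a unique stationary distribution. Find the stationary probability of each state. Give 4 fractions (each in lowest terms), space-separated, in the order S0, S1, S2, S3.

Answer: 213/709 205/709 538/2127 335/2127

Derivation:
The stationary distribution satisfies pi = pi * P, i.e.:
  pi_S0 = 1/3*pi_S0 + 1/12*pi_S1 + 1/3*pi_S2 + 7/12*pi_S3
  pi_S1 = 1/4*pi_S0 + 1/6*pi_S1 + 1/2*pi_S2 + 1/4*pi_S3
  pi_S2 = 1/6*pi_S0 + 7/12*pi_S1 + 1/12*pi_S2 + 1/12*pi_S3
  pi_S3 = 1/4*pi_S0 + 1/6*pi_S1 + 1/12*pi_S2 + 1/12*pi_S3
with normalization: pi_S0 + pi_S1 + pi_S2 + pi_S3 = 1.

Using the first 3 balance equations plus normalization, the linear system A*pi = b is:
  [-2/3, 1/12, 1/3, 7/12] . pi = 0
  [1/4, -5/6, 1/2, 1/4] . pi = 0
  [1/6, 7/12, -11/12, 1/12] . pi = 0
  [1, 1, 1, 1] . pi = 1

Solving yields:
  pi_S0 = 213/709
  pi_S1 = 205/709
  pi_S2 = 538/2127
  pi_S3 = 335/2127

Verification (pi * P):
  213/709*1/3 + 205/709*1/12 + 538/2127*1/3 + 335/2127*7/12 = 213/709 = pi_S0  (ok)
  213/709*1/4 + 205/709*1/6 + 538/2127*1/2 + 335/2127*1/4 = 205/709 = pi_S1  (ok)
  213/709*1/6 + 205/709*7/12 + 538/2127*1/12 + 335/2127*1/12 = 538/2127 = pi_S2  (ok)
  213/709*1/4 + 205/709*1/6 + 538/2127*1/12 + 335/2127*1/12 = 335/2127 = pi_S3  (ok)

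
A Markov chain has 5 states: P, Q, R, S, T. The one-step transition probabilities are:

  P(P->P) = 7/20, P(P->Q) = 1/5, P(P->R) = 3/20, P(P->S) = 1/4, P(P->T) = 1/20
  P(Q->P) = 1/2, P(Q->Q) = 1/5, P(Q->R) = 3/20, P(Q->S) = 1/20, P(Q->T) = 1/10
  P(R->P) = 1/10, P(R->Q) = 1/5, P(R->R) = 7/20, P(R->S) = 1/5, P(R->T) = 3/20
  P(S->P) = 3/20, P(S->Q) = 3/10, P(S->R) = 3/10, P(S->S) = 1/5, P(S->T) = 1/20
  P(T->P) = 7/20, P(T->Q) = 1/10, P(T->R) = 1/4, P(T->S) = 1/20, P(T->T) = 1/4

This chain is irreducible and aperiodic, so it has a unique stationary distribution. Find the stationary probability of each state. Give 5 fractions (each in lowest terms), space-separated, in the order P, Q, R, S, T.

The stationary distribution satisfies pi = pi * P, i.e.:
  pi_P = 7/20*pi_P + 1/2*pi_Q + 1/10*pi_R + 3/20*pi_S + 7/20*pi_T
  pi_Q = 1/5*pi_P + 1/5*pi_Q + 1/5*pi_R + 3/10*pi_S + 1/10*pi_T
  pi_R = 3/20*pi_P + 3/20*pi_Q + 7/20*pi_R + 3/10*pi_S + 1/4*pi_T
  pi_S = 1/4*pi_P + 1/20*pi_Q + 1/5*pi_R + 1/5*pi_S + 1/20*pi_T
  pi_T = 1/20*pi_P + 1/10*pi_Q + 3/20*pi_R + 1/20*pi_S + 1/4*pi_T
with normalization: pi_P + pi_Q + pi_R + pi_S + pi_T = 1.

Using the first 4 balance equations plus normalization, the linear system A*pi = b is:
  [-13/20, 1/2, 1/10, 3/20, 7/20] . pi = 0
  [1/5, -4/5, 1/5, 3/10, 1/10] . pi = 0
  [3/20, 3/20, -13/20, 3/10, 1/4] . pi = 0
  [1/4, 1/20, 1/5, -4/5, 1/20] . pi = 0
  [1, 1, 1, 1, 1] . pi = 1

Solving yields:
  pi_P = 5308/18343
  pi_Q = 3785/18343
  pi_R = 4256/18343
  pi_S = 3079/18343
  pi_T = 1915/18343

Verification (pi * P):
  5308/18343*7/20 + 3785/18343*1/2 + 4256/18343*1/10 + 3079/18343*3/20 + 1915/18343*7/20 = 5308/18343 = pi_P  (ok)
  5308/18343*1/5 + 3785/18343*1/5 + 4256/18343*1/5 + 3079/18343*3/10 + 1915/18343*1/10 = 3785/18343 = pi_Q  (ok)
  5308/18343*3/20 + 3785/18343*3/20 + 4256/18343*7/20 + 3079/18343*3/10 + 1915/18343*1/4 = 4256/18343 = pi_R  (ok)
  5308/18343*1/4 + 3785/18343*1/20 + 4256/18343*1/5 + 3079/18343*1/5 + 1915/18343*1/20 = 3079/18343 = pi_S  (ok)
  5308/18343*1/20 + 3785/18343*1/10 + 4256/18343*3/20 + 3079/18343*1/20 + 1915/18343*1/4 = 1915/18343 = pi_T  (ok)

Answer: 5308/18343 3785/18343 4256/18343 3079/18343 1915/18343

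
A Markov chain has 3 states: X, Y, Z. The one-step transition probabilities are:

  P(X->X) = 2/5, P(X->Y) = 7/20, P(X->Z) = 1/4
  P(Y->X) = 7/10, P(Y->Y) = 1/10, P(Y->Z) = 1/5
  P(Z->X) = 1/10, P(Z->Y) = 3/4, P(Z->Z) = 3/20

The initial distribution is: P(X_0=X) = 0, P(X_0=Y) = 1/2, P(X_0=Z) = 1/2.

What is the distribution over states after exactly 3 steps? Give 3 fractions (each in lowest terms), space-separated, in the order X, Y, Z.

Propagating the distribution step by step (d_{t+1} = d_t * P):
d_0 = (X=0, Y=1/2, Z=1/2)
  d_1[X] = 0*2/5 + 1/2*7/10 + 1/2*1/10 = 2/5
  d_1[Y] = 0*7/20 + 1/2*1/10 + 1/2*3/4 = 17/40
  d_1[Z] = 0*1/4 + 1/2*1/5 + 1/2*3/20 = 7/40
d_1 = (X=2/5, Y=17/40, Z=7/40)
  d_2[X] = 2/5*2/5 + 17/40*7/10 + 7/40*1/10 = 19/40
  d_2[Y] = 2/5*7/20 + 17/40*1/10 + 7/40*3/4 = 251/800
  d_2[Z] = 2/5*1/4 + 17/40*1/5 + 7/40*3/20 = 169/800
d_2 = (X=19/40, Y=251/800, Z=169/800)
  d_3[X] = 19/40*2/5 + 251/800*7/10 + 169/800*1/10 = 1723/4000
  d_3[Y] = 19/40*7/20 + 251/800*1/10 + 169/800*3/4 = 5697/16000
  d_3[Z] = 19/40*1/4 + 251/800*1/5 + 169/800*3/20 = 3411/16000
d_3 = (X=1723/4000, Y=5697/16000, Z=3411/16000)

Answer: 1723/4000 5697/16000 3411/16000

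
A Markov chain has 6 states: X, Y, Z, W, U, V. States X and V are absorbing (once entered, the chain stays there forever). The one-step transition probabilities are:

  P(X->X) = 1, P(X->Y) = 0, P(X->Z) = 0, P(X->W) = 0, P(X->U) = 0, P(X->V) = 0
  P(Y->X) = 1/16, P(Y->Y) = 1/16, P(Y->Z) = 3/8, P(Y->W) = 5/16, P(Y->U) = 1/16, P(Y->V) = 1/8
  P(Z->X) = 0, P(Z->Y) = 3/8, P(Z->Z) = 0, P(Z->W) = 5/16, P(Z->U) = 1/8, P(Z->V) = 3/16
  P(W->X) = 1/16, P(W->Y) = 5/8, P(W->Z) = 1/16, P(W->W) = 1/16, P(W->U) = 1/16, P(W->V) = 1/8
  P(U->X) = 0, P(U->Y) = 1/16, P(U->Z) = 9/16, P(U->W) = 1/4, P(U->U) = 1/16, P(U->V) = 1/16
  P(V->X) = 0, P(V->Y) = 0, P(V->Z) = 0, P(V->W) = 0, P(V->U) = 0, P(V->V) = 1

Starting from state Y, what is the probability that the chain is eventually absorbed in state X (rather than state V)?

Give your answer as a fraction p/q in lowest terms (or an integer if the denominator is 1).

Answer: 971/3971

Derivation:
Let a_i = P(absorbed in X | start in state i).
Boundary conditions: a_X = 1, a_V = 0.
For each transient state i, a_i = sum_j P(i->j) * a_j:
  a_Y = 1/16*a_X + 1/16*a_Y + 3/8*a_Z + 5/16*a_W + 1/16*a_U + 1/8*a_V
  a_Z = 0*a_X + 3/8*a_Y + 0*a_Z + 5/16*a_W + 1/8*a_U + 3/16*a_V
  a_W = 1/16*a_X + 5/8*a_Y + 1/16*a_Z + 1/16*a_W + 1/16*a_U + 1/8*a_V
  a_U = 0*a_X + 1/16*a_Y + 9/16*a_Z + 1/4*a_W + 1/16*a_U + 1/16*a_V

Substituting a_X = 1 and a_V = 0, rearrange to (I - Q) a = r where r[i] = P(i -> X):
  [15/16, -3/8, -5/16, -1/16] . (a_Y, a_Z, a_W, a_U) = 1/16
  [-3/8, 1, -5/16, -1/8] . (a_Y, a_Z, a_W, a_U) = 0
  [-5/8, -1/16, 15/16, -1/16] . (a_Y, a_Z, a_W, a_U) = 1/16
  [-1/16, -9/16, -1/4, 15/16] . (a_Y, a_Z, a_W, a_U) = 0

Solving yields:
  a_Y = 971/3971
  a_Z = 783/3971
  a_W = 1018/3971
  a_U = 806/3971

Starting state is Y, so the absorption probability is a_Y = 971/3971.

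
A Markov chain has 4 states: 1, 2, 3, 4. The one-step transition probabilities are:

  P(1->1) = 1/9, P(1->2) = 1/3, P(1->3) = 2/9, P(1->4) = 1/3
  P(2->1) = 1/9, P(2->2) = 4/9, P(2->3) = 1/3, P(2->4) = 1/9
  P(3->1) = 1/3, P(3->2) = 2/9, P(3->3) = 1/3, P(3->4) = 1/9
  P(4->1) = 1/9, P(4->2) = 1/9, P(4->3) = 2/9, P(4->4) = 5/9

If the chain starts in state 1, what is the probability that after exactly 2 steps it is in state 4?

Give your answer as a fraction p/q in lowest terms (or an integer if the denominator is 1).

Answer: 23/81

Derivation:
Computing P^2 by repeated multiplication:
P^1 =
  1: [1/9, 1/3, 2/9, 1/3]
  2: [1/9, 4/9, 1/3, 1/9]
  3: [1/3, 2/9, 1/3, 1/9]
  4: [1/9, 1/9, 2/9, 5/9]
P^2 =
  1: [13/81, 22/81, 23/81, 23/81]
  2: [5/27, 26/81, 25/81, 5/27]
  3: [5/27, 8/27, 23/81, 19/81]
  4: [13/81, 16/81, 7/27, 31/81]

(P^2)[1 -> 4] = 23/81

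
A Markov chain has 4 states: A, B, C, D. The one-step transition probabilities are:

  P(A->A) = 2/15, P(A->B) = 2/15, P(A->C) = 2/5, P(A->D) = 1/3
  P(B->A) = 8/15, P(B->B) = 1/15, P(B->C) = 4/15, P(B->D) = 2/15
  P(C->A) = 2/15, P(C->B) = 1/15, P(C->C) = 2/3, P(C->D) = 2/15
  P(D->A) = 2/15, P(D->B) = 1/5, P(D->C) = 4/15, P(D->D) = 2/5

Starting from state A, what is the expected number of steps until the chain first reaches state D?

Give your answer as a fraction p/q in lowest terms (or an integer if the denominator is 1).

Answer: 435/91

Derivation:
Let h_i = expected steps to first reach D from state i.
Boundary: h_D = 0.
First-step equations for the other states:
  h_A = 1 + 2/15*h_A + 2/15*h_B + 2/5*h_C + 1/3*h_D
  h_B = 1 + 8/15*h_A + 1/15*h_B + 4/15*h_C + 2/15*h_D
  h_C = 1 + 2/15*h_A + 1/15*h_B + 2/3*h_C + 2/15*h_D

Substituting h_D = 0 and rearranging gives the linear system (I - Q) h = 1:
  [13/15, -2/15, -2/5] . (h_A, h_B, h_C) = 1
  [-8/15, 14/15, -4/15] . (h_A, h_B, h_C) = 1
  [-2/15, -1/15, 1/3] . (h_A, h_B, h_C) = 1

Solving yields:
  h_A = 435/91
  h_B = 1005/182
  h_C = 1095/182

Starting state is A, so the expected hitting time is h_A = 435/91.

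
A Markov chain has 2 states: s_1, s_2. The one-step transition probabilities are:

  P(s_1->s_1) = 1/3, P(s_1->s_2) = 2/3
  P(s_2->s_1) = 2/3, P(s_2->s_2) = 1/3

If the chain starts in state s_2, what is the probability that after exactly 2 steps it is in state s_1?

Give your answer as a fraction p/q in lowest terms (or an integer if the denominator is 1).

Computing P^2 by repeated multiplication:
P^1 =
  s_1: [1/3, 2/3]
  s_2: [2/3, 1/3]
P^2 =
  s_1: [5/9, 4/9]
  s_2: [4/9, 5/9]

(P^2)[s_2 -> s_1] = 4/9

Answer: 4/9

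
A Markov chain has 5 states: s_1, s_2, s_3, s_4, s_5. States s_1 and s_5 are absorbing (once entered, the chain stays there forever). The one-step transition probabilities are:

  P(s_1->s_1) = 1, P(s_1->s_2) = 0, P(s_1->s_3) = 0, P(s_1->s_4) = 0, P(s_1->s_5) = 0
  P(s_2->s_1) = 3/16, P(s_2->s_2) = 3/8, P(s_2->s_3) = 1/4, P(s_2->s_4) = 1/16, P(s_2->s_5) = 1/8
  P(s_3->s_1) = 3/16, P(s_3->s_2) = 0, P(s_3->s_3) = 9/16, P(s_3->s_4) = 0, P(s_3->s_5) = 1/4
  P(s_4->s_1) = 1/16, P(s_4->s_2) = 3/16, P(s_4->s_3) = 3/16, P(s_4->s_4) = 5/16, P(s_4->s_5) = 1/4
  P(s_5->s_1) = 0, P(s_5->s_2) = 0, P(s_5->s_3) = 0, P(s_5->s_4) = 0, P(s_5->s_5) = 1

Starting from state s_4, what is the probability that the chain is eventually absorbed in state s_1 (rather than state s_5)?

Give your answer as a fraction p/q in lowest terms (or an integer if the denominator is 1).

Answer: 37/107

Derivation:
Let a_i = P(absorbed in s_1 | start in state i).
Boundary conditions: a_s_1 = 1, a_s_5 = 0.
For each transient state i, a_i = sum_j P(i->j) * a_j:
  a_s_2 = 3/16*a_s_1 + 3/8*a_s_2 + 1/4*a_s_3 + 1/16*a_s_4 + 1/8*a_s_5
  a_s_3 = 3/16*a_s_1 + 0*a_s_2 + 9/16*a_s_3 + 0*a_s_4 + 1/4*a_s_5
  a_s_4 = 1/16*a_s_1 + 3/16*a_s_2 + 3/16*a_s_3 + 5/16*a_s_4 + 1/4*a_s_5

Substituting a_s_1 = 1 and a_s_5 = 0, rearrange to (I - Q) a = r where r[i] = P(i -> s_1):
  [5/8, -1/4, -1/16] . (a_s_2, a_s_3, a_s_4) = 3/16
  [0, 7/16, 0] . (a_s_2, a_s_3, a_s_4) = 3/16
  [-3/16, -3/16, 11/16] . (a_s_2, a_s_3, a_s_4) = 1/16

Solving yields:
  a_s_2 = 379/749
  a_s_3 = 3/7
  a_s_4 = 37/107

Starting state is s_4, so the absorption probability is a_s_4 = 37/107.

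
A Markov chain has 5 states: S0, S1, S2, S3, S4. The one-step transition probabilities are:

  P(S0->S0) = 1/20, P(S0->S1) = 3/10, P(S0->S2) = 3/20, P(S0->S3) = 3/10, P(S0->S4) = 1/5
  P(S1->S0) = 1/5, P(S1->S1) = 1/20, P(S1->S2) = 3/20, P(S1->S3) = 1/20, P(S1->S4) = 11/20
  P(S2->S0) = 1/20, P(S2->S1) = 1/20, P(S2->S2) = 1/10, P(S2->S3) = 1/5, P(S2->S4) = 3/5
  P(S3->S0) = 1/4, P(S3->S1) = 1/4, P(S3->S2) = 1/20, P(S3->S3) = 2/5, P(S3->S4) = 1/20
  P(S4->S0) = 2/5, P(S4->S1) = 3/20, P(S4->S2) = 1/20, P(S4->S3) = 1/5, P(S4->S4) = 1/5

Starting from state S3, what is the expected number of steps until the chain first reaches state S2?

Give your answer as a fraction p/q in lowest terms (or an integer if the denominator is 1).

Let h_i = expected steps to first reach S2 from state i.
Boundary: h_S2 = 0.
First-step equations for the other states:
  h_S0 = 1 + 1/20*h_S0 + 3/10*h_S1 + 3/20*h_S2 + 3/10*h_S3 + 1/5*h_S4
  h_S1 = 1 + 1/5*h_S0 + 1/20*h_S1 + 3/20*h_S2 + 1/20*h_S3 + 11/20*h_S4
  h_S3 = 1 + 1/4*h_S0 + 1/4*h_S1 + 1/20*h_S2 + 2/5*h_S3 + 1/20*h_S4
  h_S4 = 1 + 2/5*h_S0 + 3/20*h_S1 + 1/20*h_S2 + 1/5*h_S3 + 1/5*h_S4

Substituting h_S2 = 0 and rearranging gives the linear system (I - Q) h = 1:
  [19/20, -3/10, -3/10, -1/5] . (h_S0, h_S1, h_S3, h_S4) = 1
  [-1/5, 19/20, -1/20, -11/20] . (h_S0, h_S1, h_S3, h_S4) = 1
  [-1/4, -1/4, 3/5, -1/20] . (h_S0, h_S1, h_S3, h_S4) = 1
  [-2/5, -3/20, -1/5, 4/5] . (h_S0, h_S1, h_S3, h_S4) = 1

Solving yields:
  h_S0 = 36636/3721
  h_S1 = 36852/3721
  h_S3 = 40148/3721
  h_S4 = 39916/3721

Starting state is S3, so the expected hitting time is h_S3 = 40148/3721.

Answer: 40148/3721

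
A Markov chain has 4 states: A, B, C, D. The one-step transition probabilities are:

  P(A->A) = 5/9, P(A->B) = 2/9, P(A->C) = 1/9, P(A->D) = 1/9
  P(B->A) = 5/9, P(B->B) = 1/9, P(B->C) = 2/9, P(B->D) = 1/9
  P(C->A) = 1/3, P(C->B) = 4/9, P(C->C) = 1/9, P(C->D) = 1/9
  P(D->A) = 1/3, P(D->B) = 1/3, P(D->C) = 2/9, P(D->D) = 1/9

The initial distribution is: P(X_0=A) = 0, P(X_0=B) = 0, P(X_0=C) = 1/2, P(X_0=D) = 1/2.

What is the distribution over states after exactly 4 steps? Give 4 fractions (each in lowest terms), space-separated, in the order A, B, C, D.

Answer: 3266/6561 1051/4374 1979/13122 1/9

Derivation:
Propagating the distribution step by step (d_{t+1} = d_t * P):
d_0 = (A=0, B=0, C=1/2, D=1/2)
  d_1[A] = 0*5/9 + 0*5/9 + 1/2*1/3 + 1/2*1/3 = 1/3
  d_1[B] = 0*2/9 + 0*1/9 + 1/2*4/9 + 1/2*1/3 = 7/18
  d_1[C] = 0*1/9 + 0*2/9 + 1/2*1/9 + 1/2*2/9 = 1/6
  d_1[D] = 0*1/9 + 0*1/9 + 1/2*1/9 + 1/2*1/9 = 1/9
d_1 = (A=1/3, B=7/18, C=1/6, D=1/9)
  d_2[A] = 1/3*5/9 + 7/18*5/9 + 1/6*1/3 + 1/9*1/3 = 40/81
  d_2[B] = 1/3*2/9 + 7/18*1/9 + 1/6*4/9 + 1/9*1/3 = 37/162
  d_2[C] = 1/3*1/9 + 7/18*2/9 + 1/6*1/9 + 1/9*2/9 = 1/6
  d_2[D] = 1/3*1/9 + 7/18*1/9 + 1/6*1/9 + 1/9*1/9 = 1/9
d_2 = (A=40/81, B=37/162, C=1/6, D=1/9)
  d_3[A] = 40/81*5/9 + 37/162*5/9 + 1/6*1/3 + 1/9*1/3 = 40/81
  d_3[B] = 40/81*2/9 + 37/162*1/9 + 1/6*4/9 + 1/9*1/3 = 359/1458
  d_3[C] = 40/81*1/9 + 37/162*2/9 + 1/6*1/9 + 1/9*2/9 = 217/1458
  d_3[D] = 40/81*1/9 + 37/162*1/9 + 1/6*1/9 + 1/9*1/9 = 1/9
d_3 = (A=40/81, B=359/1458, C=217/1458, D=1/9)
  d_4[A] = 40/81*5/9 + 359/1458*5/9 + 217/1458*1/3 + 1/9*1/3 = 3266/6561
  d_4[B] = 40/81*2/9 + 359/1458*1/9 + 217/1458*4/9 + 1/9*1/3 = 1051/4374
  d_4[C] = 40/81*1/9 + 359/1458*2/9 + 217/1458*1/9 + 1/9*2/9 = 1979/13122
  d_4[D] = 40/81*1/9 + 359/1458*1/9 + 217/1458*1/9 + 1/9*1/9 = 1/9
d_4 = (A=3266/6561, B=1051/4374, C=1979/13122, D=1/9)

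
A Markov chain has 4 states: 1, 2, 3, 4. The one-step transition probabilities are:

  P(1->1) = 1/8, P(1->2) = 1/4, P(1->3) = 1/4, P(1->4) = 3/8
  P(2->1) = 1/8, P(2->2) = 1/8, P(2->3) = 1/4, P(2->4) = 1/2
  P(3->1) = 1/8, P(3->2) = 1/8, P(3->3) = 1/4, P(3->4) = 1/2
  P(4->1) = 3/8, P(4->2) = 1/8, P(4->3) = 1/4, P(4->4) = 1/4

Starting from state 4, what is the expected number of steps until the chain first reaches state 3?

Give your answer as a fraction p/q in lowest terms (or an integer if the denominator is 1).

Let h_i = expected steps to first reach 3 from state i.
Boundary: h_3 = 0.
First-step equations for the other states:
  h_1 = 1 + 1/8*h_1 + 1/4*h_2 + 1/4*h_3 + 3/8*h_4
  h_2 = 1 + 1/8*h_1 + 1/8*h_2 + 1/4*h_3 + 1/2*h_4
  h_4 = 1 + 3/8*h_1 + 1/8*h_2 + 1/4*h_3 + 1/4*h_4

Substituting h_3 = 0 and rearranging gives the linear system (I - Q) h = 1:
  [7/8, -1/4, -3/8] . (h_1, h_2, h_4) = 1
  [-1/8, 7/8, -1/2] . (h_1, h_2, h_4) = 1
  [-3/8, -1/8, 3/4] . (h_1, h_2, h_4) = 1

Solving yields:
  h_1 = 4
  h_2 = 4
  h_4 = 4

Starting state is 4, so the expected hitting time is h_4 = 4.

Answer: 4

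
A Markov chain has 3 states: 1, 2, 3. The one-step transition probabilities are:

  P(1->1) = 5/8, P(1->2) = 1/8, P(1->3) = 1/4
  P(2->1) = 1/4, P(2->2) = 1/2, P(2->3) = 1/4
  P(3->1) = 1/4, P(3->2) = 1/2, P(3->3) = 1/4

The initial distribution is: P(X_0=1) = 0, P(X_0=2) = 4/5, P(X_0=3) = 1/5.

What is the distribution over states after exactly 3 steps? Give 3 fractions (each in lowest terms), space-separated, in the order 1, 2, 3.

Propagating the distribution step by step (d_{t+1} = d_t * P):
d_0 = (1=0, 2=4/5, 3=1/5)
  d_1[1] = 0*5/8 + 4/5*1/4 + 1/5*1/4 = 1/4
  d_1[2] = 0*1/8 + 4/5*1/2 + 1/5*1/2 = 1/2
  d_1[3] = 0*1/4 + 4/5*1/4 + 1/5*1/4 = 1/4
d_1 = (1=1/4, 2=1/2, 3=1/4)
  d_2[1] = 1/4*5/8 + 1/2*1/4 + 1/4*1/4 = 11/32
  d_2[2] = 1/4*1/8 + 1/2*1/2 + 1/4*1/2 = 13/32
  d_2[3] = 1/4*1/4 + 1/2*1/4 + 1/4*1/4 = 1/4
d_2 = (1=11/32, 2=13/32, 3=1/4)
  d_3[1] = 11/32*5/8 + 13/32*1/4 + 1/4*1/4 = 97/256
  d_3[2] = 11/32*1/8 + 13/32*1/2 + 1/4*1/2 = 95/256
  d_3[3] = 11/32*1/4 + 13/32*1/4 + 1/4*1/4 = 1/4
d_3 = (1=97/256, 2=95/256, 3=1/4)

Answer: 97/256 95/256 1/4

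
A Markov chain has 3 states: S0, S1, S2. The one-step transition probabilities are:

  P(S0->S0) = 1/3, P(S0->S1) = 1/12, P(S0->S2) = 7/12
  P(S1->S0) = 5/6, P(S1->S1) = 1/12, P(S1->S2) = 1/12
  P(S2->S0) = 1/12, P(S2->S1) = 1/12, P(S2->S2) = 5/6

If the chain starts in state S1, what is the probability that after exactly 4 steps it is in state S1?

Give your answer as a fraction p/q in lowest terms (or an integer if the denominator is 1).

Computing P^4 by repeated multiplication:
P^1 =
  S0: [1/3, 1/12, 7/12]
  S1: [5/6, 1/12, 1/12]
  S2: [1/12, 1/12, 5/6]
P^2 =
  S0: [11/48, 1/12, 11/16]
  S1: [17/48, 1/12, 9/16]
  S2: [1/6, 1/12, 3/4]
P^3 =
  S0: [13/64, 1/12, 137/192]
  S1: [15/64, 1/12, 131/192]
  S2: [3/16, 1/12, 35/48]
P^4 =
  S0: [151/768, 1/12, 553/768]
  S1: [157/768, 1/12, 547/768]
  S2: [37/192, 1/12, 139/192]

(P^4)[S1 -> S1] = 1/12

Answer: 1/12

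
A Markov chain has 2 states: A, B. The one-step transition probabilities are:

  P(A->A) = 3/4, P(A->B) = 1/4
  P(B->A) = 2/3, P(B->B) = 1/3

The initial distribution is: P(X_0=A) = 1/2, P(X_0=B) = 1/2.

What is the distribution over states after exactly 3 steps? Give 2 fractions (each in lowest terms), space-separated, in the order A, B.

Propagating the distribution step by step (d_{t+1} = d_t * P):
d_0 = (A=1/2, B=1/2)
  d_1[A] = 1/2*3/4 + 1/2*2/3 = 17/24
  d_1[B] = 1/2*1/4 + 1/2*1/3 = 7/24
d_1 = (A=17/24, B=7/24)
  d_2[A] = 17/24*3/4 + 7/24*2/3 = 209/288
  d_2[B] = 17/24*1/4 + 7/24*1/3 = 79/288
d_2 = (A=209/288, B=79/288)
  d_3[A] = 209/288*3/4 + 79/288*2/3 = 2513/3456
  d_3[B] = 209/288*1/4 + 79/288*1/3 = 943/3456
d_3 = (A=2513/3456, B=943/3456)

Answer: 2513/3456 943/3456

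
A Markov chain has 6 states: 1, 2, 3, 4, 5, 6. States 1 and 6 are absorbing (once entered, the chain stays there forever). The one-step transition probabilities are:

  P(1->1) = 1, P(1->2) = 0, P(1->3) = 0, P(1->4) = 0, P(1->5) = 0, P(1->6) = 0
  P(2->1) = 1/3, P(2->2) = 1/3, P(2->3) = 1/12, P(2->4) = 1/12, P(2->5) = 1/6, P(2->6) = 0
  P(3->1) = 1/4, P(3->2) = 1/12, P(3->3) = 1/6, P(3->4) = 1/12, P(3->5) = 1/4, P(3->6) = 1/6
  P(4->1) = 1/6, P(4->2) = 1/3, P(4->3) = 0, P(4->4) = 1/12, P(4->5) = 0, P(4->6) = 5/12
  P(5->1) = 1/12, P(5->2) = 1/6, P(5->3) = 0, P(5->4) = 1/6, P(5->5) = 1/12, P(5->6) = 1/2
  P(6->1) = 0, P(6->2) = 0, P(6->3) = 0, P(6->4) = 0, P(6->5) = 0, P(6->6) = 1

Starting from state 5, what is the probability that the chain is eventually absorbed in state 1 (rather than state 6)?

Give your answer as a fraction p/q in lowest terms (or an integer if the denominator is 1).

Let a_i = P(absorbed in 1 | start in state i).
Boundary conditions: a_1 = 1, a_6 = 0.
For each transient state i, a_i = sum_j P(i->j) * a_j:
  a_2 = 1/3*a_1 + 1/3*a_2 + 1/12*a_3 + 1/12*a_4 + 1/6*a_5 + 0*a_6
  a_3 = 1/4*a_1 + 1/12*a_2 + 1/6*a_3 + 1/12*a_4 + 1/4*a_5 + 1/6*a_6
  a_4 = 1/6*a_1 + 1/3*a_2 + 0*a_3 + 1/12*a_4 + 0*a_5 + 5/12*a_6
  a_5 = 1/12*a_1 + 1/6*a_2 + 0*a_3 + 1/6*a_4 + 1/12*a_5 + 1/2*a_6

Substituting a_1 = 1 and a_6 = 0, rearrange to (I - Q) a = r where r[i] = P(i -> 1):
  [2/3, -1/12, -1/12, -1/6] . (a_2, a_3, a_4, a_5) = 1/3
  [-1/12, 5/6, -1/12, -1/4] . (a_2, a_3, a_4, a_5) = 1/4
  [-1/3, 0, 11/12, 0] . (a_2, a_3, a_4, a_5) = 1/6
  [-1/6, 0, -1/6, 11/12] . (a_2, a_3, a_4, a_5) = 1/12

Solving yields:
  a_2 = 386/559
  a_3 = 280/559
  a_4 = 242/559
  a_5 = 165/559

Starting state is 5, so the absorption probability is a_5 = 165/559.

Answer: 165/559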